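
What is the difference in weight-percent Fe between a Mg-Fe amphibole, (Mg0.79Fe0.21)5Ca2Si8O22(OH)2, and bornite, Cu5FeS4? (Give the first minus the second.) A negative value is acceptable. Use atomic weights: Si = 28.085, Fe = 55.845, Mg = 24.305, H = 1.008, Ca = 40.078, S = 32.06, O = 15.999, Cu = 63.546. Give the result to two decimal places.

First mineral: 58.637 g Fe in 845.470 g formula = 6.94 wt% Fe.
Second mineral: 55.845 g Fe in 501.815 g formula = 11.13 wt% Fe.
6.94% − 11.13% gives a difference of -4.19 percentage points.

-4.19 percentage points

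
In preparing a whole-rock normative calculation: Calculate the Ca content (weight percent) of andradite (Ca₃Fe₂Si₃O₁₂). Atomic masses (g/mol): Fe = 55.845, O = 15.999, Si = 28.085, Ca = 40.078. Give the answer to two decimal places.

23.66 weight percent

Molar mass of Ca₃Fe₂Si₃O₁₂: 3×40.078 + 2×55.845 + 3×28.085 + 12×15.999 = 508.167 g/mol.
Mass of Ca per formula unit: 3 × 40.078 = 120.234 g.
Weight fraction Ca = 120.234 / 508.167 = 0.2366.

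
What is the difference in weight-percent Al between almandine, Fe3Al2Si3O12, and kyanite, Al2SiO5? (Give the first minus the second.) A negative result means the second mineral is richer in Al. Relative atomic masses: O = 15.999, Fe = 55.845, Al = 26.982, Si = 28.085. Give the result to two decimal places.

M(Fe3Al2Si3O12) = 497.742 g/mol, so wt% Al = 53.964/497.742 × 100 = 10.84%.
M(Al2SiO5) = 162.044 g/mol, so wt% Al = 53.964/162.044 × 100 = 33.30%.
10.84 − 33.30 = -22.46 pp.

-22.46 percentage points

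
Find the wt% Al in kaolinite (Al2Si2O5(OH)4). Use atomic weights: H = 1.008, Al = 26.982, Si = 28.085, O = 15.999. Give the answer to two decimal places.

Formula mass = 2*26.982 + 2*28.085 + 9*15.999 + 4*1.008 = 258.157 g/mol, of which 53.964 g is Al.
So Al makes up 53.964/258.157 = 0.2090 of the mass, i.e. 20.90%.

20.90 mass %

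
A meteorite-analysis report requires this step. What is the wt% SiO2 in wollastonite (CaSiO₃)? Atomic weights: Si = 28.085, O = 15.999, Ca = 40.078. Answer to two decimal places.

M(CaSiO₃) = 116.160 g/mol; M(SiO2) = 60.083 g/mol.
Moles SiO2 per formula unit = 1 Si ÷ 1 = 1.0000.
SiO2 fraction = (1.0000 × 60.083) / 116.160 = 60.083/116.160 = 0.5172.

51.72 wt%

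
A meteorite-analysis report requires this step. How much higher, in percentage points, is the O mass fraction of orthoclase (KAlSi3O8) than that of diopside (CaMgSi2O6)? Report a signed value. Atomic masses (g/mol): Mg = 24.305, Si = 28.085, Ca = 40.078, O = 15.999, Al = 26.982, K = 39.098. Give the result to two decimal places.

1.66 percentage points

First mineral: 127.992 g O in 278.327 g formula = 45.99 wt% O.
Second mineral: 95.994 g O in 216.547 g formula = 44.33 wt% O.
45.99% − 44.33% gives a difference of 1.66 percentage points.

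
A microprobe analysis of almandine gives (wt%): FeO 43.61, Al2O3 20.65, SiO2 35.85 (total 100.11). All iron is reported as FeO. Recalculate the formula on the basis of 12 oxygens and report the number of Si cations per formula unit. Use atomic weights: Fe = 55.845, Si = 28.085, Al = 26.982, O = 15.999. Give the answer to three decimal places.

FeO (M=71.844): mol = 0.60701; Fe = 0.60701, O = 0.60701.
Al2O3 (M=101.961): mol = 0.20253; Al = 0.40506, O = 0.60759.
SiO2 (M=60.083): mol = 0.59667; Si = 0.59667, O = 1.19334.
ΣO = 2.40794; factor = 12/ΣO = 4.98351.
Si apfu = 0.59667 × 4.98351 = 2.974.

2.974 Si apfu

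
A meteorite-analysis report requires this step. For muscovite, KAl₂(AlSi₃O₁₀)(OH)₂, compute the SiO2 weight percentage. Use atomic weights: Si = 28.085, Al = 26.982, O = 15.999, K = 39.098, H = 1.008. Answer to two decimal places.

Molar mass of KAl₂(AlSi₃O₁₀)(OH)₂ = 1×39.098 + 3×26.982 + 3×28.085 + 12×15.999 + 2×1.008 = 398.303 g/mol.
Each formula unit contains 3 Si, equivalent to 3/1 = 3.0000 mol SiO2.
M(SiO2) = 1×28.085 + 2×15.999 = 60.083 g/mol.
Mass of SiO2 per formula unit = 3.0000 × 60.083 = 180.249 g.
SiO2 wt% = 180.249 / 398.303 × 100 = 45.25%.

45.25 wt%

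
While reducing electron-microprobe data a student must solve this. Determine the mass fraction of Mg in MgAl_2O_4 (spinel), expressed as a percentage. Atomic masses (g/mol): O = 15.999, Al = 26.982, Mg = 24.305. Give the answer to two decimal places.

M(MgAl_2O_4) = 142.265 g/mol.
Mg contributes 1 × 24.305 = 24.305 g per mole.
24.305/142.265 = 0.1708 → 17.08%.

17.08 mass %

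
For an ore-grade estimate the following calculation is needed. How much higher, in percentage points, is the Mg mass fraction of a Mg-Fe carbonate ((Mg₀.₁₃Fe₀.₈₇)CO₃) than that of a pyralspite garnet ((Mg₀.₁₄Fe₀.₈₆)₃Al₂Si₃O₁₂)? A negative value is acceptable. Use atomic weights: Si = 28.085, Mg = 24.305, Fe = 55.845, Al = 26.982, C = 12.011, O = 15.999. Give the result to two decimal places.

Mg in (Mg₀.₁₃Fe₀.₈₇)CO₃: molar mass 111.753 g/mol; 0.13×24.305 = 3.160 g → 2.83 wt%.
Mg in (Mg₀.₁₄Fe₀.₈₆)₃Al₂Si₃O₁₂: molar mass 484.495 g/mol; 0.42×24.305 = 10.208 g → 2.11 wt%.
Difference = 2.83 − 2.11 = 0.72 percentage points.

0.72 percentage points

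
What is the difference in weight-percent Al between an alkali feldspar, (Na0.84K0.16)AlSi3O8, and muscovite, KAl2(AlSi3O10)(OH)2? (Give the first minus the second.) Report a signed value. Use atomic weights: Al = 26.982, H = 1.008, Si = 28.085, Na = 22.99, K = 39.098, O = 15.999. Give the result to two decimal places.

-10.13 percentage points

M((Na0.84K0.16)AlSi3O8) = 264.796 g/mol, so wt% Al = 26.982/264.796 × 100 = 10.19%.
M(KAl2(AlSi3O10)(OH)2) = 398.303 g/mol, so wt% Al = 80.946/398.303 × 100 = 20.32%.
10.19 − 20.32 = -10.13 pp.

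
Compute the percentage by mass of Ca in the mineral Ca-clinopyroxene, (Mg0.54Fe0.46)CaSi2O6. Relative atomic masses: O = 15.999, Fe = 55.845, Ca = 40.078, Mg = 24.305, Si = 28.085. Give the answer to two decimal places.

Formula mass = 0.54·24.305 + 0.46·55.845 + 1·40.078 + 2·28.085 + 6·15.999 = 231.055 g/mol, of which 40.078 g is Ca.
So Ca makes up 40.078/231.055 = 0.1735 of the mass, i.e. 17.35%.

17.35 weight percent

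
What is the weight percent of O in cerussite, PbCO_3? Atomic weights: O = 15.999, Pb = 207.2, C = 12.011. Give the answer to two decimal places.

Molar mass of PbCO_3: 1*207.2 + 1*12.011 + 3*15.999 = 267.208 g/mol.
Mass of O per formula unit: 3 × 15.999 = 47.997 g.
Weight fraction O = 47.997 / 267.208 = 0.1796.

17.96 wt%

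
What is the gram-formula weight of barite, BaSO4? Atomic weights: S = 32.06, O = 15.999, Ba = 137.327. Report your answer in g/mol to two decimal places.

233.38 g/mol

Ba: 1 × 137.327 = 137.3270
S: 1 × 32.06 = 32.0600
O: 4 × 15.999 = 63.9960
Summing the contributions gives the formula mass.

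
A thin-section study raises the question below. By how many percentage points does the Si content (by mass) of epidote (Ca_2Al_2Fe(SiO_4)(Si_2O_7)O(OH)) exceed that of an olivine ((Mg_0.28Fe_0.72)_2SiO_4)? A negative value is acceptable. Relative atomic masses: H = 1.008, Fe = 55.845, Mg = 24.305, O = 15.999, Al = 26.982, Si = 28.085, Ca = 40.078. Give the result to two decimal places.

2.35 percentage points

First mineral: 84.255 g Si in 483.215 g formula = 17.44 wt% Si.
Second mineral: 28.085 g Si in 186.109 g formula = 15.09 wt% Si.
17.44% − 15.09% gives a difference of 2.35 percentage points.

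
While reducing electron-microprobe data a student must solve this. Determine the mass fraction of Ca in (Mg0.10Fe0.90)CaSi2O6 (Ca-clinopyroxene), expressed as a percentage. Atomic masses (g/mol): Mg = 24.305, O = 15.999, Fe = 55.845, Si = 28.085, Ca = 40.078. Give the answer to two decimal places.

16.36 weight percent

Molar mass of (Mg0.10Fe0.90)CaSi2O6: 0.10*24.305 + 0.90*55.845 + 1*40.078 + 2*28.085 + 6*15.999 = 244.933 g/mol.
Mass of Ca per formula unit: 1 × 40.078 = 40.078 g.
Weight fraction Ca = 40.078 / 244.933 = 0.1636.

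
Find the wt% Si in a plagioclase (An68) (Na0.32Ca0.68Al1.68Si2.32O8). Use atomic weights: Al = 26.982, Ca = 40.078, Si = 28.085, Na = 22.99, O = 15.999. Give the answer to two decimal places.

23.86 mass %

Molar mass of Na0.32Ca0.68Al1.68Si2.32O8: 0.32×22.99 + 0.68×40.078 + 1.68×26.982 + 2.32×28.085 + 8×15.999 = 273.089 g/mol.
Mass of Si per formula unit: 2.32 × 28.085 = 65.157 g.
Weight fraction Si = 65.157 / 273.089 = 0.2386.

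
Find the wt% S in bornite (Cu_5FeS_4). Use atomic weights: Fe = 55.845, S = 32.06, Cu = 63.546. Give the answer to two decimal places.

Molar mass of Cu_5FeS_4: 5×63.546 + 1×55.845 + 4×32.06 = 501.815 g/mol.
Mass of S per formula unit: 4 × 32.06 = 128.240 g.
Weight fraction S = 128.240 / 501.815 = 0.2556.

25.56 wt%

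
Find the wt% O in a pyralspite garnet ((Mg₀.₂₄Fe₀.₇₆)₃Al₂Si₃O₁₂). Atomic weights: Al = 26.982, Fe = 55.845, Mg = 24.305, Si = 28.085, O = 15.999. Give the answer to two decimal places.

40.42 wt%

Formula mass = 0.72·24.305 + 2.28·55.845 + 2·26.982 + 3·28.085 + 12·15.999 = 475.033 g/mol, of which 191.988 g is O.
So O makes up 191.988/475.033 = 0.4042 of the mass, i.e. 40.42%.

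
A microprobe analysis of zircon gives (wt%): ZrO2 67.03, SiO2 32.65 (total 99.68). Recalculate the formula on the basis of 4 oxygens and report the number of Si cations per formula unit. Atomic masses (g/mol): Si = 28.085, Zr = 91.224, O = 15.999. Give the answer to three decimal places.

0.999 Si apfu

ZrO2 (M=123.222): mol = 0.54398; Zr = 0.54398, O = 1.08796.
SiO2 (M=60.083): mol = 0.54341; Si = 0.54341, O = 1.08682.
ΣO = 2.17478; factor = 4/ΣO = 1.83927.
Si apfu = 0.54341 × 1.83927 = 0.999.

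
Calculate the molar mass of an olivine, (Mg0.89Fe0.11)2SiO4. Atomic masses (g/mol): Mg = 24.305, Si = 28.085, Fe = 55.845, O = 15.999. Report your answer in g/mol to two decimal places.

147.63 g/mol

The formula mass is the sum 1.78*24.305 + 0.22*55.845 + 1*28.085 + 4*15.999.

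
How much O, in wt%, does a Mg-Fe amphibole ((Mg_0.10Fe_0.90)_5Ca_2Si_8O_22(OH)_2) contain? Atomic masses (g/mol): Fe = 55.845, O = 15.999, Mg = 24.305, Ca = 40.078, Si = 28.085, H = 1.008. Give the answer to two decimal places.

40.24 wt%

Molar mass of (Mg_0.10Fe_0.90)_5Ca_2Si_8O_22(OH)_2: 0.50×24.305 + 4.50×55.845 + 2×40.078 + 8×28.085 + 24×15.999 + 2×1.008 = 954.283 g/mol.
Mass of O per formula unit: 24 × 15.999 = 383.976 g.
Weight fraction O = 383.976 / 954.283 = 0.4024.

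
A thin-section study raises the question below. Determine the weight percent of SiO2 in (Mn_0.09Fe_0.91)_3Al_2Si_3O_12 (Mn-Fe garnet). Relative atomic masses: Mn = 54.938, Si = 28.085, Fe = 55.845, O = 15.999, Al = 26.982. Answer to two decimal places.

36.23 wt%

M((Mn_0.09Fe_0.91)_3Al_2Si_3O_12) = 497.497 g/mol; M(SiO2) = 60.083 g/mol.
Moles SiO2 per formula unit = 3 Si ÷ 1 = 3.0000.
SiO2 fraction = (3.0000 × 60.083) / 497.497 = 180.249/497.497 = 0.3623.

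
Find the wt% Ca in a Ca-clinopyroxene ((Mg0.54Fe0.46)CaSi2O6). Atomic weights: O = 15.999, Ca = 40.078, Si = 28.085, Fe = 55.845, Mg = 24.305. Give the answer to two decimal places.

Molar mass of (Mg0.54Fe0.46)CaSi2O6: 0.54*24.305 + 0.46*55.845 + 1*40.078 + 2*28.085 + 6*15.999 = 231.055 g/mol.
Mass of Ca per formula unit: 1 × 40.078 = 40.078 g.
Weight fraction Ca = 40.078 / 231.055 = 0.1735.

17.35 wt%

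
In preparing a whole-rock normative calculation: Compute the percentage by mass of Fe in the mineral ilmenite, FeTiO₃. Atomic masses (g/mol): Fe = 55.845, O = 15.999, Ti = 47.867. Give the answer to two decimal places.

36.81 wt%

M(FeTiO₃) = 151.709 g/mol.
Fe contributes 1 × 55.845 = 55.845 g per mole.
55.845/151.709 = 0.3681 → 36.81%.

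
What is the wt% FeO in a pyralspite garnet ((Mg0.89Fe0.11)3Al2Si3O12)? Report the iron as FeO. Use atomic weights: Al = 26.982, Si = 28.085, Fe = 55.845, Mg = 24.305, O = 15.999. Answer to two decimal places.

5.73 wt%

Formula mass = 413.530 g/mol.
0.33 Fe → 0.3300 mol FeO per formula unit; M(FeO) = 71.844, so FeO mass = 23.709 g.
23.709/413.530 × 100 = 5.73 wt%.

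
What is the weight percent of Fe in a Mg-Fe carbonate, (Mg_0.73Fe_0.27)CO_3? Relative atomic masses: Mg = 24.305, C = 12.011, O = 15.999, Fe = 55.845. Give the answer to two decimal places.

Molar mass of (Mg_0.73Fe_0.27)CO_3: 0.73*24.305 + 0.27*55.845 + 1*12.011 + 3*15.999 = 92.829 g/mol.
Mass of Fe per formula unit: 0.27 × 55.845 = 15.078 g.
Weight fraction Fe = 15.078 / 92.829 = 0.1624.

16.24 mass %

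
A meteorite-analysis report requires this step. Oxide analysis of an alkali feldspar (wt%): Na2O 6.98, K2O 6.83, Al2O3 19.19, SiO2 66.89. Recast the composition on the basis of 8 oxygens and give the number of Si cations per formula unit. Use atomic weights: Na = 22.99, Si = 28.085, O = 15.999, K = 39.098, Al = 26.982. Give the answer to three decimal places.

6.98 wt% Na2O ÷ 61.979 g/mol = 0.11262 mol, giving 0.22524 Na and 0.11262 O.
6.83 wt% K2O ÷ 94.195 g/mol = 0.07251 mol, giving 0.14502 K and 0.07251 O.
19.19 wt% Al2O3 ÷ 101.961 g/mol = 0.18821 mol, giving 0.37642 Al and 0.56463 O.
66.89 wt% SiO2 ÷ 60.083 g/mol = 1.11329 mol, giving 1.11329 Si and 2.22658 O.
Oxygen sums to 2.97634; scaling by 8/2.97634 = 2.68786 puts the formula on 8 O.
Si: 1.11329 × 2.68786 = 2.992 atoms per formula unit.

2.992 Si apfu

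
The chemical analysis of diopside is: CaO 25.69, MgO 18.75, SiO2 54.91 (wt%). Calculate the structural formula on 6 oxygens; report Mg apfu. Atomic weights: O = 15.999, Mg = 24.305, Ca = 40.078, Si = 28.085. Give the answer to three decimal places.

1.015 Mg apfu

25.69 wt% CaO ÷ 56.077 g/mol = 0.45812 mol, giving 0.45812 Ca and 0.45812 O.
18.75 wt% MgO ÷ 40.304 g/mol = 0.46521 mol, giving 0.46521 Mg and 0.46521 O.
54.91 wt% SiO2 ÷ 60.083 g/mol = 0.91390 mol, giving 0.91390 Si and 1.82780 O.
Oxygen sums to 2.75113; scaling by 6/2.75113 = 2.18092 puts the formula on 6 O.
Mg: 0.46521 × 2.18092 = 1.015 atoms per formula unit.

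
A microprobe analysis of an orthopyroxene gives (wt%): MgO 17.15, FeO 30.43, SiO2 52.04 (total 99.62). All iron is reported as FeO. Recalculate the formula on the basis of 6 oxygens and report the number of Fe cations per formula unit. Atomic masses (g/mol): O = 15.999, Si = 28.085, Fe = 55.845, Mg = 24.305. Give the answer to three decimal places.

0.985 Fe apfu

MgO: 17.15/40.304 = 0.42552 mol → 0.42552 mol Mg, 0.42552 mol O.
FeO: 30.43/71.844 = 0.42356 mol → 0.42356 mol Fe, 0.42356 mol O.
SiO2: 52.04/60.083 = 0.86614 mol → 0.86614 mol Si, 1.73228 mol O.
Total oxygen = 2.58136 mol. Normalization factor = 6/2.58136 = 2.32436.
Fe per 6 O = 0.42356 × 2.32436 = 0.985.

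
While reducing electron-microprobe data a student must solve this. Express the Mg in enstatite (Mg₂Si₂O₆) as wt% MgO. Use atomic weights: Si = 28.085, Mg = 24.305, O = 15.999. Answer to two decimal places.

40.15 wt%

Formula mass = 200.774 g/mol.
2 Mg → 2.0000 mol MgO per formula unit; M(MgO) = 40.304, so MgO mass = 80.608 g.
80.608/200.774 × 100 = 40.15 wt%.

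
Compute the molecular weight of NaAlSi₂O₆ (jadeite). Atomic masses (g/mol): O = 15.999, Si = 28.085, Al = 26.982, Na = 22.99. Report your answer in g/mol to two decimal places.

M = 1×22.99 + 1×26.982 + 2×28.085 + 6×15.999

202.14 g/mol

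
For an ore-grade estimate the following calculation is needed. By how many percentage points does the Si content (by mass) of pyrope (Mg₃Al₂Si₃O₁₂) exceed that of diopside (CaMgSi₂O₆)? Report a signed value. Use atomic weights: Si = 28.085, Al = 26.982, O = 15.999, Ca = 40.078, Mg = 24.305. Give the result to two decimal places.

Si in Mg₃Al₂Si₃O₁₂: molar mass 403.122 g/mol; 3×28.085 = 84.255 g → 20.90 wt%.
Si in CaMgSi₂O₆: molar mass 216.547 g/mol; 2×28.085 = 56.170 g → 25.94 wt%.
Difference = 20.90 − 25.94 = -5.04 percentage points.

-5.04 percentage points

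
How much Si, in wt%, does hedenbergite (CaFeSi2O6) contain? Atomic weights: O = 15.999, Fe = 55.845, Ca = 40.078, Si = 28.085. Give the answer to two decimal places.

M(CaFeSi2O6) = 248.087 g/mol.
Si contributes 2 × 28.085 = 56.170 g per mole.
56.170/248.087 = 0.2264 → 22.64%.

22.64 wt%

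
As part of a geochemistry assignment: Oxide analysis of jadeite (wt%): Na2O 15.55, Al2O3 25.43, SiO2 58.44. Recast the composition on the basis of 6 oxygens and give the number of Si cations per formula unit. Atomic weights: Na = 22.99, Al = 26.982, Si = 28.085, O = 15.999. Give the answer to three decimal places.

1.982 Si apfu

Na2O: 15.55/61.979 = 0.25089 mol → 0.50178 mol Na, 0.25089 mol O.
Al2O3: 25.43/101.961 = 0.24941 mol → 0.49882 mol Al, 0.74823 mol O.
SiO2: 58.44/60.083 = 0.97265 mol → 0.97265 mol Si, 1.94530 mol O.
Total oxygen = 2.94442 mol. Normalization factor = 6/2.94442 = 2.03775.
Si per 6 O = 0.97265 × 2.03775 = 1.982.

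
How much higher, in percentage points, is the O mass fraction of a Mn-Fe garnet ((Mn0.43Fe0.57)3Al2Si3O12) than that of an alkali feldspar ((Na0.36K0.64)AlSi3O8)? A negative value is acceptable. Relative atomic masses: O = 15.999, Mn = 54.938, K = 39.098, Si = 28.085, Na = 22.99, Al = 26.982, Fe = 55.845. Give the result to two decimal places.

-8.30 percentage points

M((Mn0.43Fe0.57)3Al2Si3O12) = 496.572 g/mol, so wt% O = 191.988/496.572 × 100 = 38.66%.
M((Na0.36K0.64)AlSi3O8) = 272.528 g/mol, so wt% O = 127.992/272.528 × 100 = 46.96%.
38.66 − 46.96 = -8.30 pp.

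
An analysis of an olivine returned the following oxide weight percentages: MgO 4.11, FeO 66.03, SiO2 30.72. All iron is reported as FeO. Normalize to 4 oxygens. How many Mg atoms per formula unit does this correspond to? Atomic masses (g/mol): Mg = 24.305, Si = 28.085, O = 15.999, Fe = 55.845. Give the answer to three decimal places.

0.200 Mg apfu

4.11 wt% MgO ÷ 40.304 g/mol = 0.10197 mol, giving 0.10197 Mg and 0.10197 O.
66.03 wt% FeO ÷ 71.844 g/mol = 0.91907 mol, giving 0.91907 Fe and 0.91907 O.
30.72 wt% SiO2 ÷ 60.083 g/mol = 0.51129 mol, giving 0.51129 Si and 1.02258 O.
Oxygen sums to 2.04362; scaling by 4/2.04362 = 1.95731 puts the formula on 4 O.
Mg: 0.10197 × 1.95731 = 0.200 atoms per formula unit.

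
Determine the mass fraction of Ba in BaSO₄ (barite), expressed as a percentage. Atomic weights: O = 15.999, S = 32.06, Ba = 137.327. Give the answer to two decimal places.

58.84 wt%

Molar mass of BaSO₄: 1*137.327 + 1*32.06 + 4*15.999 = 233.383 g/mol.
Mass of Ba per formula unit: 1 × 137.327 = 137.327 g.
Weight fraction Ba = 137.327 / 233.383 = 0.5884.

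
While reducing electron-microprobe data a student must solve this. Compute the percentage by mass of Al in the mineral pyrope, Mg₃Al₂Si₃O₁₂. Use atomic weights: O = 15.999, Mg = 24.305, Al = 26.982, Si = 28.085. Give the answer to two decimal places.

Molar mass of Mg₃Al₂Si₃O₁₂: 3×24.305 + 2×26.982 + 3×28.085 + 12×15.999 = 403.122 g/mol.
Mass of Al per formula unit: 2 × 26.982 = 53.964 g.
Weight fraction Al = 53.964 / 403.122 = 0.1339.

13.39 mass %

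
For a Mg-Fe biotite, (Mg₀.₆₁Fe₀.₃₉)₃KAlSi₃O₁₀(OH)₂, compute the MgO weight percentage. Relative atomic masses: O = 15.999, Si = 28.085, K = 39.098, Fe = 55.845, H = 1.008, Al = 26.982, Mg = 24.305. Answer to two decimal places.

Formula mass = 454.156 g/mol.
1.83 Mg → 1.8300 mol MgO per formula unit; M(MgO) = 40.304, so MgO mass = 73.756 g.
73.756/454.156 × 100 = 16.24 wt%.

16.24 wt%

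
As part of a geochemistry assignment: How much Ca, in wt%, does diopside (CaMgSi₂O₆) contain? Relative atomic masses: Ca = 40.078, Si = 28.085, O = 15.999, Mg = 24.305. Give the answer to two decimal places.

18.51 wt%

Molar mass of CaMgSi₂O₆: 1×40.078 + 1×24.305 + 2×28.085 + 6×15.999 = 216.547 g/mol.
Mass of Ca per formula unit: 1 × 40.078 = 40.078 g.
Weight fraction Ca = 40.078 / 216.547 = 0.1851.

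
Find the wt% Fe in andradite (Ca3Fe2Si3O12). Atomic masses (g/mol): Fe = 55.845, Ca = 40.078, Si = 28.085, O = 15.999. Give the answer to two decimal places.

Formula mass = 3·40.078 + 2·55.845 + 3·28.085 + 12·15.999 = 508.167 g/mol, of which 111.690 g is Fe.
So Fe makes up 111.690/508.167 = 0.2198 of the mass, i.e. 21.98%.

21.98 mass %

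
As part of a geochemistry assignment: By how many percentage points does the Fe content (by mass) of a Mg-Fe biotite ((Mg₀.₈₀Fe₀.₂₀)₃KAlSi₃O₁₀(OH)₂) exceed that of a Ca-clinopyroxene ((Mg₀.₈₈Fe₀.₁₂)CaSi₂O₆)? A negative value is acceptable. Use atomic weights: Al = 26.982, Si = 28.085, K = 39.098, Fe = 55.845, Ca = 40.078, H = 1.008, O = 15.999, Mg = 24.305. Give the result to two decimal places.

4.64 percentage points

M((Mg₀.₈₀Fe₀.₂₀)₃KAlSi₃O₁₀(OH)₂) = 436.178 g/mol, so wt% Fe = 33.507/436.178 × 100 = 7.68%.
M((Mg₀.₈₈Fe₀.₁₂)CaSi₂O₆) = 220.332 g/mol, so wt% Fe = 6.701/220.332 × 100 = 3.04%.
7.68 − 3.04 = 4.64 pp.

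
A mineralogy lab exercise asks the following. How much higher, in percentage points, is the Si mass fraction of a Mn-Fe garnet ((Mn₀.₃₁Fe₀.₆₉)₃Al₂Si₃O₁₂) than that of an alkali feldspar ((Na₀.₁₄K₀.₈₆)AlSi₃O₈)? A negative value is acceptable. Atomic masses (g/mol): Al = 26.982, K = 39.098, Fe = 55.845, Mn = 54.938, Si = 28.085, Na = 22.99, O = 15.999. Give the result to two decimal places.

-13.56 percentage points

First mineral: 84.255 g Si in 496.898 g formula = 16.96 wt% Si.
Second mineral: 84.255 g Si in 276.072 g formula = 30.52 wt% Si.
16.96% − 30.52% gives a difference of -13.56 percentage points.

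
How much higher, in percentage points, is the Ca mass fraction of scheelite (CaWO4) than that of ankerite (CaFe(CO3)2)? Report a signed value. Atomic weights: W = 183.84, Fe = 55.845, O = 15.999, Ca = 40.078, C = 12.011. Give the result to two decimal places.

-4.64 percentage points

M(CaWO4) = 287.914 g/mol, so wt% Ca = 40.078/287.914 × 100 = 13.92%.
M(CaFe(CO3)2) = 215.939 g/mol, so wt% Ca = 40.078/215.939 × 100 = 18.56%.
13.92 − 18.56 = -4.64 pp.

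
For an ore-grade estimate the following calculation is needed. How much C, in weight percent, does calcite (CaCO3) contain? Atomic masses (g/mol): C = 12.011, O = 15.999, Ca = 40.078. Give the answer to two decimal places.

12.00 weight percent

Formula mass = 1·40.078 + 1·12.011 + 3·15.999 = 100.086 g/mol, of which 12.011 g is C.
So C makes up 12.011/100.086 = 0.1200 of the mass, i.e. 12.00%.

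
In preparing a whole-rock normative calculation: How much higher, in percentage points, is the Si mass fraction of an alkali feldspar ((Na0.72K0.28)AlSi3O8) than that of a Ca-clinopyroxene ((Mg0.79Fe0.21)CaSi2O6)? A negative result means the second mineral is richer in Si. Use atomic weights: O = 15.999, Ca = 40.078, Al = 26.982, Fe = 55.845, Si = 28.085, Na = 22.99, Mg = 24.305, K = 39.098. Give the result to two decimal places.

Si in (Na0.72K0.28)AlSi3O8: molar mass 266.729 g/mol; 3×28.085 = 84.255 g → 31.59 wt%.
Si in (Mg0.79Fe0.21)CaSi2O6: molar mass 223.170 g/mol; 2×28.085 = 56.170 g → 25.17 wt%.
Difference = 31.59 − 25.17 = 6.42 percentage points.

6.42 percentage points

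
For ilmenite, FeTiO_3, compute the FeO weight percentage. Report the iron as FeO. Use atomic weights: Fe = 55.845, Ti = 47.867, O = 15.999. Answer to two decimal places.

47.36 wt%

M(FeTiO_3) = 151.709 g/mol; M(FeO) = 71.844 g/mol.
Moles FeO per formula unit = 1 Fe ÷ 1 = 1.0000.
FeO fraction = (1.0000 × 71.844) / 151.709 = 71.844/151.709 = 0.4736.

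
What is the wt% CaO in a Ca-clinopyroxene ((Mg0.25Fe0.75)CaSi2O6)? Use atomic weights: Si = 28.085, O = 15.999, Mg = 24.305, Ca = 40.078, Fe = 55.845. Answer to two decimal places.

23.35 wt%

Molar mass of (Mg0.25Fe0.75)CaSi2O6 = 0.25*24.305 + 0.75*55.845 + 1*40.078 + 2*28.085 + 6*15.999 = 240.202 g/mol.
Each formula unit contains 1 Ca, equivalent to 1/1 = 1.0000 mol CaO.
M(CaO) = 1×40.078 + 1×15.999 = 56.077 g/mol.
Mass of CaO per formula unit = 1.0000 × 56.077 = 56.077 g.
CaO wt% = 56.077 / 240.202 × 100 = 23.35%.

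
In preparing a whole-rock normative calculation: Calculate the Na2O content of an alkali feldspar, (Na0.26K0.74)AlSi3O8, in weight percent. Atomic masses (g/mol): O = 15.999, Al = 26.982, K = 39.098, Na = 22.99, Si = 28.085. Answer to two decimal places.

M((Na0.26K0.74)AlSi3O8) = 274.139 g/mol; M(Na2O) = 61.979 g/mol.
Moles Na2O per formula unit = 0.26 Na ÷ 2 = 0.1300.
Na2O fraction = (0.1300 × 61.979) / 274.139 = 8.057/274.139 = 0.0294.

2.94 wt%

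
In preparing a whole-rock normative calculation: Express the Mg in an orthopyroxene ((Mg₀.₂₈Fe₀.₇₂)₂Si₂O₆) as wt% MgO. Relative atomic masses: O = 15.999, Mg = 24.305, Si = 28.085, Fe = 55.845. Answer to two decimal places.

9.17 wt%

Molar mass of (Mg₀.₂₈Fe₀.₇₂)₂Si₂O₆ = 0.56×24.305 + 1.44×55.845 + 2×28.085 + 6×15.999 = 246.192 g/mol.
Each formula unit contains 0.56 Mg, equivalent to 0.56/1 = 0.5600 mol MgO.
M(MgO) = 1×24.305 + 1×15.999 = 40.304 g/mol.
Mass of MgO per formula unit = 0.5600 × 40.304 = 22.570 g.
MgO wt% = 22.570 / 246.192 × 100 = 9.17%.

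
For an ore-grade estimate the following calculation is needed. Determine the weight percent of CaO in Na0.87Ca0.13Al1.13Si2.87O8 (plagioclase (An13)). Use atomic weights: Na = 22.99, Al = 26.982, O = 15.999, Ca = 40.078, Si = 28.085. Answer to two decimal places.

M(Na0.87Ca0.13Al1.13Si2.87O8) = 264.297 g/mol; M(CaO) = 56.077 g/mol.
Moles CaO per formula unit = 0.13 Ca ÷ 1 = 0.1300.
CaO fraction = (0.1300 × 56.077) / 264.297 = 7.290/264.297 = 0.0276.

2.76 wt%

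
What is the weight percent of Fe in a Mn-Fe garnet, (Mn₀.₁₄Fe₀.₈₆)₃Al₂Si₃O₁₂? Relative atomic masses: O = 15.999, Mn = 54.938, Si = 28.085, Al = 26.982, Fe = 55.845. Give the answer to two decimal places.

28.97 mass %

Molar mass of (Mn₀.₁₄Fe₀.₈₆)₃Al₂Si₃O₁₂: 0.42·54.938 + 2.58·55.845 + 2·26.982 + 3·28.085 + 12·15.999 = 497.361 g/mol.
Mass of Fe per formula unit: 2.58 × 55.845 = 144.080 g.
Weight fraction Fe = 144.080 / 497.361 = 0.2897.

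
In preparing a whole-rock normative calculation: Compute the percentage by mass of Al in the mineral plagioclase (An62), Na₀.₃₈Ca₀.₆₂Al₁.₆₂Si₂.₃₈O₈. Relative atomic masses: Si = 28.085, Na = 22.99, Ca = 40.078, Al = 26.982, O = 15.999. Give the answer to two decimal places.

16.06 wt%

M(Na₀.₃₈Ca₀.₆₂Al₁.₆₂Si₂.₃₈O₈) = 272.130 g/mol.
Al contributes 1.62 × 26.982 = 43.711 g per mole.
43.711/272.130 = 0.1606 → 16.06%.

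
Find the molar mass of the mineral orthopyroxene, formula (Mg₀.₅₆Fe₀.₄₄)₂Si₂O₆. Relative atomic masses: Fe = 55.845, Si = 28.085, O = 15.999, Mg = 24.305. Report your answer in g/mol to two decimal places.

228.53 g/mol

The formula mass is the sum 1.12*24.305 + 0.88*55.845 + 2*28.085 + 6*15.999.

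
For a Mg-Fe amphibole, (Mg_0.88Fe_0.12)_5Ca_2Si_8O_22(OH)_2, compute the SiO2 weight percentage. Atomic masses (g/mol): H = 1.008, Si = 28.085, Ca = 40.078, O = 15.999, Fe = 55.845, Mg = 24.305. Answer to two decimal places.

Formula mass = 831.277 g/mol.
8 Si → 8.0000 mol SiO2 per formula unit; M(SiO2) = 60.083, so SiO2 mass = 480.664 g.
480.664/831.277 × 100 = 57.82 wt%.

57.82 wt%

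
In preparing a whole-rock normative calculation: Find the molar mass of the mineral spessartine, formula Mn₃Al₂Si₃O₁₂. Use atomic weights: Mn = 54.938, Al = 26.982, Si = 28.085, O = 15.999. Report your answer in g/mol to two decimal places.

M = 3*54.938 + 2*26.982 + 3*28.085 + 12*15.999

495.02 g/mol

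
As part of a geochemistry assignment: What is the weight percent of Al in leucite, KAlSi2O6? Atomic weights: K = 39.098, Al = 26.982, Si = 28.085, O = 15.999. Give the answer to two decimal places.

12.36 weight percent

Formula mass = 1*39.098 + 1*26.982 + 2*28.085 + 6*15.999 = 218.244 g/mol, of which 26.982 g is Al.
So Al makes up 26.982/218.244 = 0.1236 of the mass, i.e. 12.36%.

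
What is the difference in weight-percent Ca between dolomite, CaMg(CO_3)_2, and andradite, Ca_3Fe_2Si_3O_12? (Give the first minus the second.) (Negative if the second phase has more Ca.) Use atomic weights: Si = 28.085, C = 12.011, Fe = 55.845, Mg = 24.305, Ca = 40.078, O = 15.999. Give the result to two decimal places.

-1.93 percentage points

M(CaMg(CO_3)_2) = 184.399 g/mol, so wt% Ca = 40.078/184.399 × 100 = 21.73%.
M(Ca_3Fe_2Si_3O_12) = 508.167 g/mol, so wt% Ca = 120.234/508.167 × 100 = 23.66%.
21.73 − 23.66 = -1.93 pp.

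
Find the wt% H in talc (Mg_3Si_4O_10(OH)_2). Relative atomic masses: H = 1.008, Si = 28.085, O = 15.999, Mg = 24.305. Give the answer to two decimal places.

M(Mg_3Si_4O_10(OH)_2) = 379.259 g/mol.
H contributes 2 × 1.008 = 2.016 g per mole.
2.016/379.259 = 0.0053 → 0.53%.

0.53 wt%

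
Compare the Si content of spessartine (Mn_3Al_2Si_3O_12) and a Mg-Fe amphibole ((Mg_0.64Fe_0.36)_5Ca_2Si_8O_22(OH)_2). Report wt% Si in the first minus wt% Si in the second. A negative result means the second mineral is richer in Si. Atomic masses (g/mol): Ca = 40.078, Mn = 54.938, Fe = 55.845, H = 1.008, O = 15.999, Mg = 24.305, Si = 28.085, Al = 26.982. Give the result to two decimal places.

-8.83 percentage points

M(Mn_3Al_2Si_3O_12) = 495.021 g/mol, so wt% Si = 84.255/495.021 × 100 = 17.02%.
M((Mg_0.64Fe_0.36)_5Ca_2Si_8O_22(OH)_2) = 869.125 g/mol, so wt% Si = 224.680/869.125 × 100 = 25.85%.
17.02 − 25.85 = -8.83 pp.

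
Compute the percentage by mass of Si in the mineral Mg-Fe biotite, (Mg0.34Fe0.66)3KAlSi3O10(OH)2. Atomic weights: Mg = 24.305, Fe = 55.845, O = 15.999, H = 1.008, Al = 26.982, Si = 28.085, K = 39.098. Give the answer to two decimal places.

Molar mass of (Mg0.34Fe0.66)3KAlSi3O10(OH)2: 1.02×24.305 + 1.98×55.845 + 1×39.098 + 1×26.982 + 3×28.085 + 12×15.999 + 2×1.008 = 479.703 g/mol.
Mass of Si per formula unit: 3 × 28.085 = 84.255 g.
Weight fraction Si = 84.255 / 479.703 = 0.1756.

17.56 weight percent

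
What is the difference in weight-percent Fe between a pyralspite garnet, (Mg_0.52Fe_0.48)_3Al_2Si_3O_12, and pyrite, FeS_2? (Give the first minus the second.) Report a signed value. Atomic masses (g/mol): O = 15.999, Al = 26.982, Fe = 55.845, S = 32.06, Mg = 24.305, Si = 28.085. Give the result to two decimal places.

M((Mg_0.52Fe_0.48)_3Al_2Si_3O_12) = 448.540 g/mol, so wt% Fe = 80.417/448.540 × 100 = 17.93%.
M(FeS_2) = 119.965 g/mol, so wt% Fe = 55.845/119.965 × 100 = 46.55%.
17.93 − 46.55 = -28.62 pp.

-28.62 percentage points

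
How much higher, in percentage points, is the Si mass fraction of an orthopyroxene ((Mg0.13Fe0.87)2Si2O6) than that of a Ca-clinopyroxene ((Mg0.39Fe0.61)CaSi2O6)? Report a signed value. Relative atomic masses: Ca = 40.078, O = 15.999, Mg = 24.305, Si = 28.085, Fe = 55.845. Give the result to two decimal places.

Si in (Mg0.13Fe0.87)2Si2O6: molar mass 255.654 g/mol; 2×28.085 = 56.170 g → 21.97 wt%.
Si in (Mg0.39Fe0.61)CaSi2O6: molar mass 235.786 g/mol; 2×28.085 = 56.170 g → 23.82 wt%.
Difference = 21.97 − 23.82 = -1.85 percentage points.

-1.85 percentage points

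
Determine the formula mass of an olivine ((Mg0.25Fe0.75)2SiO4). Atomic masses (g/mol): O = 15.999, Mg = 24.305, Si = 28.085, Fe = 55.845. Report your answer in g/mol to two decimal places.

188.00 g/mol

M = 0.50*24.305 + 1.50*55.845 + 1*28.085 + 4*15.999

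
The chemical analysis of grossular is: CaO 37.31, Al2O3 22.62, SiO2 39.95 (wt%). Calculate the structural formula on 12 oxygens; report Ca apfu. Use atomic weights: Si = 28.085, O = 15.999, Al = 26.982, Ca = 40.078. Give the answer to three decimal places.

3.001 Ca apfu

CaO (M=56.077): mol = 0.66534; Ca = 0.66534, O = 0.66534.
Al2O3 (M=101.961): mol = 0.22185; Al = 0.44370, O = 0.66555.
SiO2 (M=60.083): mol = 0.66491; Si = 0.66491, O = 1.32982.
ΣO = 2.66071; factor = 12/ΣO = 4.51007.
Ca apfu = 0.66534 × 4.51007 = 3.001.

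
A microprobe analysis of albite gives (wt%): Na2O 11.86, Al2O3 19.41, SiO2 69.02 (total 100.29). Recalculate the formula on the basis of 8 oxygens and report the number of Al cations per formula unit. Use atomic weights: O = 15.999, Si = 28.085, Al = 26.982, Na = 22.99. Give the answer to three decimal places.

0.995 Al apfu

Na2O (M=61.979): mol = 0.19136; Na = 0.38272, O = 0.19136.
Al2O3 (M=101.961): mol = 0.19037; Al = 0.38074, O = 0.57111.
SiO2 (M=60.083): mol = 1.14874; Si = 1.14874, O = 2.29748.
ΣO = 3.05995; factor = 8/ΣO = 2.61442.
Al apfu = 0.38074 × 2.61442 = 0.995.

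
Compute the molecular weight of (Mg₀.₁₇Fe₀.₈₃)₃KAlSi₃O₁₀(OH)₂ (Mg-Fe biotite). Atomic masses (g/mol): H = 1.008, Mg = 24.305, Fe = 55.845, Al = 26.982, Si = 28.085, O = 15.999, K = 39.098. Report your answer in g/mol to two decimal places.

M = 0.51(24.305) + 2.49(55.845) + 1(39.098) + 1(26.982) + 3(28.085) + 12(15.999) + 2(1.008)

495.79 g/mol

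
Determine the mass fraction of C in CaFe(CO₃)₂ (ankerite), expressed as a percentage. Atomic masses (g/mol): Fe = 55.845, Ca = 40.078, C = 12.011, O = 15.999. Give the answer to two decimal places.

M(CaFe(CO₃)₂) = 215.939 g/mol.
C contributes 2 × 12.011 = 24.022 g per mole.
24.022/215.939 = 0.1112 → 11.12%.

11.12 weight percent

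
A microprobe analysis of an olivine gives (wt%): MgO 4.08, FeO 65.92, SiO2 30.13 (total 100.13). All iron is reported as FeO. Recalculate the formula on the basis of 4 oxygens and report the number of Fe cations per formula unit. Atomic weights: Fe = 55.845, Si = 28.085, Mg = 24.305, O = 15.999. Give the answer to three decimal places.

1.815 Fe apfu

MgO: 4.08/40.304 = 0.10123 mol → 0.10123 mol Mg, 0.10123 mol O.
FeO: 65.92/71.844 = 0.91754 mol → 0.91754 mol Fe, 0.91754 mol O.
SiO2: 30.13/60.083 = 0.50147 mol → 0.50147 mol Si, 1.00294 mol O.
Total oxygen = 2.02171 mol. Normalization factor = 4/2.02171 = 1.97852.
Fe per 4 O = 0.91754 × 1.97852 = 1.815.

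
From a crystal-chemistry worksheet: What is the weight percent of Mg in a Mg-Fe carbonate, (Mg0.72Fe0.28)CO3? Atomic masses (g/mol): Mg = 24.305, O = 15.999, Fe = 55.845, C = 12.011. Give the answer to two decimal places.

18.79 wt%

Molar mass of (Mg0.72Fe0.28)CO3: 0.72*24.305 + 0.28*55.845 + 1*12.011 + 3*15.999 = 93.144 g/mol.
Mass of Mg per formula unit: 0.72 × 24.305 = 17.500 g.
Weight fraction Mg = 17.500 / 93.144 = 0.1879.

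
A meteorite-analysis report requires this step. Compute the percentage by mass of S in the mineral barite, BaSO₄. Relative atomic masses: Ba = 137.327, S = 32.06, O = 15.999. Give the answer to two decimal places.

M(BaSO₄) = 233.383 g/mol.
S contributes 1 × 32.06 = 32.060 g per mole.
32.060/233.383 = 0.1374 → 13.74%.

13.74 weight percent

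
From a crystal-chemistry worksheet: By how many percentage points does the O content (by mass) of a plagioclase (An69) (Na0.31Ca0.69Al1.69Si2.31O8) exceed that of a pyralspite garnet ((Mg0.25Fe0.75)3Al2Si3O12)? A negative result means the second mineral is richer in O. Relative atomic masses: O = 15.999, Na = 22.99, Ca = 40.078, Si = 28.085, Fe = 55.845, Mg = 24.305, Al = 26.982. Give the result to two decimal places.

First mineral: 127.992 g O in 273.249 g formula = 46.84 wt% O.
Second mineral: 191.988 g O in 474.087 g formula = 40.50 wt% O.
46.84% − 40.50% gives a difference of 6.34 percentage points.

6.34 percentage points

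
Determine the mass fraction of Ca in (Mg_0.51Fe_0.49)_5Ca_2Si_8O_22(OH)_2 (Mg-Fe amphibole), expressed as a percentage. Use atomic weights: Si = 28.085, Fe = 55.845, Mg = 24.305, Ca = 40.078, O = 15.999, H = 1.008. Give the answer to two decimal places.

9.01 weight percent

Molar mass of (Mg_0.51Fe_0.49)_5Ca_2Si_8O_22(OH)_2: 2.55·24.305 + 2.45·55.845 + 2·40.078 + 8·28.085 + 24·15.999 + 2·1.008 = 889.626 g/mol.
Mass of Ca per formula unit: 2 × 40.078 = 80.156 g.
Weight fraction Ca = 80.156 / 889.626 = 0.0901.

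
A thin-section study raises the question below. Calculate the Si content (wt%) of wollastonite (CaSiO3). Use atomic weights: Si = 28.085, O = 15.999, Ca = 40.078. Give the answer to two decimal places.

Molar mass of CaSiO3: 1*40.078 + 1*28.085 + 3*15.999 = 116.160 g/mol.
Mass of Si per formula unit: 1 × 28.085 = 28.085 g.
Weight fraction Si = 28.085 / 116.160 = 0.2418.

24.18 wt%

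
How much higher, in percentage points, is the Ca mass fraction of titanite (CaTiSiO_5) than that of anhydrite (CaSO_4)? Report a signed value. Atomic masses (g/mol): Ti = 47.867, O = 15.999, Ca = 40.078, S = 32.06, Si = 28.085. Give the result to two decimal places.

-8.99 percentage points

First mineral: 40.078 g Ca in 196.025 g formula = 20.45 wt% Ca.
Second mineral: 40.078 g Ca in 136.134 g formula = 29.44 wt% Ca.
20.45% − 29.44% gives a difference of -8.99 percentage points.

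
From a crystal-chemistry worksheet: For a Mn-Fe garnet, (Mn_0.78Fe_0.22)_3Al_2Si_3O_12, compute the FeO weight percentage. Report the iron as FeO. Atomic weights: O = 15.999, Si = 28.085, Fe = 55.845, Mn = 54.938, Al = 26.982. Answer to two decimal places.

Formula mass = 495.620 g/mol.
0.66 Fe → 0.6600 mol FeO per formula unit; M(FeO) = 71.844, so FeO mass = 47.417 g.
47.417/495.620 × 100 = 9.57 wt%.

9.57 wt%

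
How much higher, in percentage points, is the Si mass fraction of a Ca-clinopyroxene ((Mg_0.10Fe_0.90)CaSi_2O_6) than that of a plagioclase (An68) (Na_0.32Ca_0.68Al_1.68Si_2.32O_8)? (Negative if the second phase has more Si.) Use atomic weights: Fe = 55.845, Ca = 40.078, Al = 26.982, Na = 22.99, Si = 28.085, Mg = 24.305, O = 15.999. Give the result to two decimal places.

-0.93 percentage points

First mineral: 56.170 g Si in 244.933 g formula = 22.93 wt% Si.
Second mineral: 65.157 g Si in 273.089 g formula = 23.86 wt% Si.
22.93% − 23.86% gives a difference of -0.93 percentage points.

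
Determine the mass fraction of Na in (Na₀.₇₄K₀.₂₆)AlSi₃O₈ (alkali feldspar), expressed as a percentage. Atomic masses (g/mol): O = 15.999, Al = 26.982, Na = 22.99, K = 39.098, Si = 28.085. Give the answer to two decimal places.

6.39 weight percent

Molar mass of (Na₀.₇₄K₀.₂₆)AlSi₃O₈: 0.74*22.99 + 0.26*39.098 + 1*26.982 + 3*28.085 + 8*15.999 = 266.407 g/mol.
Mass of Na per formula unit: 0.74 × 22.99 = 17.013 g.
Weight fraction Na = 17.013 / 266.407 = 0.0639.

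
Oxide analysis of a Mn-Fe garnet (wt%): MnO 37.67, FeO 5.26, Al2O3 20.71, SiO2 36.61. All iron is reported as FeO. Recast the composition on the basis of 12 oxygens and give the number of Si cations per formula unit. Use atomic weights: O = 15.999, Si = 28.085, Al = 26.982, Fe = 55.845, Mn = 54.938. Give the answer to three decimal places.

MnO (M=70.937): mol = 0.53103; Mn = 0.53103, O = 0.53103.
FeO (M=71.844): mol = 0.07321; Fe = 0.07321, O = 0.07321.
Al2O3 (M=101.961): mol = 0.20312; Al = 0.40624, O = 0.60936.
SiO2 (M=60.083): mol = 0.60932; Si = 0.60932, O = 1.21864.
ΣO = 2.43224; factor = 12/ΣO = 4.93372.
Si apfu = 0.60932 × 4.93372 = 3.006.

3.006 Si apfu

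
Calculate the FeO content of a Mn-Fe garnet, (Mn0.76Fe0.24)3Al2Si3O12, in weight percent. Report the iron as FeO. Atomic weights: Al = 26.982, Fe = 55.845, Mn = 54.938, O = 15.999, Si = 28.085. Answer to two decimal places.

Formula mass = 495.674 g/mol.
0.72 Fe → 0.7200 mol FeO per formula unit; M(FeO) = 71.844, so FeO mass = 51.728 g.
51.728/495.674 × 100 = 10.44 wt%.

10.44 wt%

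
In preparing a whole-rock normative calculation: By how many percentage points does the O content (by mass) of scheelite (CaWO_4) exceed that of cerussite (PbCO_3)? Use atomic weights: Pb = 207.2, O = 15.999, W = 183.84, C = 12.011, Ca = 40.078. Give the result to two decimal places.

4.27 percentage points

First mineral: 63.996 g O in 287.914 g formula = 22.23 wt% O.
Second mineral: 47.997 g O in 267.208 g formula = 17.96 wt% O.
22.23% − 17.96% gives a difference of 4.27 percentage points.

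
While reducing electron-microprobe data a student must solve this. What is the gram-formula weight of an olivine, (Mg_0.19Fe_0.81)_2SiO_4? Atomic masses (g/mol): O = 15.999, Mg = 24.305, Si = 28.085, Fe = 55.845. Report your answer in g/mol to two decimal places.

The formula mass is the sum 0.38·24.305 + 1.62·55.845 + 1·28.085 + 4·15.999.

191.79 g/mol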